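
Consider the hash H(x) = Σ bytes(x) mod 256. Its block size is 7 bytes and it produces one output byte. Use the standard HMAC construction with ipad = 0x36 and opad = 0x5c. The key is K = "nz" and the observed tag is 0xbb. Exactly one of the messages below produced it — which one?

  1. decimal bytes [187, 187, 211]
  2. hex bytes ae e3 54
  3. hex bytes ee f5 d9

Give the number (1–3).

Key "nz" = 6e 7a is 2 bytes ≤ B = 7; zero-pad to 7 bytes: K' = 6e 7a 00 00 00 00 00.
K' ⊕ ipad = 58 4c 36 36 36 36 36; K' ⊕ opad = 32 26 5c 5c 5c 5c 5c.
m1: inner = H(58 4c 36 36 36 36 36 bb bb d3) = fb; tag = H(32 26 5c 5c 5c 5c 5c fb) = 1f
m2: inner = H(58 4c 36 36 36 36 36 ae e3 54) = 97; tag = H(32 26 5c 5c 5c 5c 5c 97) = bb ← matches
m3: inner = H(58 4c 36 36 36 36 36 ee f5 d9) = 6e; tag = H(32 26 5c 5c 5c 5c 5c 6e) = 92

2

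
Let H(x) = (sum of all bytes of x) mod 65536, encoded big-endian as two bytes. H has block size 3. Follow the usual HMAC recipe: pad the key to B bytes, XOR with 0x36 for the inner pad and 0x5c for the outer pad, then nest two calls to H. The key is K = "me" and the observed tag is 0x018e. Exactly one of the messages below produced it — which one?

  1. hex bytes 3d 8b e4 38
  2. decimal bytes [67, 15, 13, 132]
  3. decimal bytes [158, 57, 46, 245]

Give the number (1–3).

2

Key "me" = 6d 65 is 2 bytes ≤ B = 3; zero-pad to 3 bytes: K' = 6d 65 00.
K' ⊕ ipad = 5b 53 36; K' ⊕ opad = 31 39 5c.
m1: inner = H(5b 53 36 3d 8b e4 38) = 02 c8; tag = H(31 39 5c 02 c8) = 0190
m2: inner = H(5b 53 36 43 0f 0d 84) = 01 c7; tag = H(31 39 5c 01 c7) = 018e ← matches
m3: inner = H(5b 53 36 9e 39 2e f5) = 02 de; tag = H(31 39 5c 02 de) = 01a6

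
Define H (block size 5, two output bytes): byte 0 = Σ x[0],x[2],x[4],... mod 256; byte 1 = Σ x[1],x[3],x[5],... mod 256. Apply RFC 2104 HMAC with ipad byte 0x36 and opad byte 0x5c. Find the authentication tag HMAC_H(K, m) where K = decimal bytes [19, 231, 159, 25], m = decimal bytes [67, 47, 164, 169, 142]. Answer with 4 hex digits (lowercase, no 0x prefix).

e3dc

Key decimal bytes [19, 231, 159, 25] = 13 e7 9f 19 is 4 bytes ≤ B = 5; zero-pad to 5 bytes: K' = 13 e7 9f 19 00.
K' ⊕ ipad = 25 d1 a9 2f 36.  K' ⊕ opad = 4f bb c3 45 5c.
Inner input = (K'⊕ipad) ∥ m = 25 d1 a9 2f 36 ∥ 43 2f a4 a9 8e.
Inner hash: even-index sum = 476 mod 256 = 220; odd-index sum = 629 mod 256 = 117 → dc 75.
Outer input = (K'⊕opad) ∥ inner = 4f bb c3 45 5c ∥ dc 75.
Outer hash (tag): even-index sum = 483 mod 256 = 227; odd-index sum = 476 mod 256 = 220 → e3 dc.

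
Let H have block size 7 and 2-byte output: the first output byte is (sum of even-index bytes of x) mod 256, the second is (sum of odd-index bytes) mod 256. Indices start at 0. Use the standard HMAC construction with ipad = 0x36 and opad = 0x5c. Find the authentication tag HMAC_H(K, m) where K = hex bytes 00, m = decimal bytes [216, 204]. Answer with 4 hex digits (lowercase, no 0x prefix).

Key hex bytes 00 is 1 byte ≤ B = 7; zero-pad to 7 bytes: K' = 00 00 00 00 00 00 00.
K' ⊕ ipad = 36 36 36 36 36 36 36.  K' ⊕ opad = 5c 5c 5c 5c 5c 5c 5c.
Inner input = (K'⊕ipad) ∥ m = 36 36 36 36 36 36 36 ∥ d8 cc.
Inner hash: even-index sum = 420 mod 256 = 164; odd-index sum = 378 mod 256 = 122 → a4 7a.
Outer input = (K'⊕opad) ∥ inner = 5c 5c 5c 5c 5c 5c 5c ∥ a4 7a.
Outer hash (tag): even-index sum = 490 mod 256 = 234; odd-index sum = 440 mod 256 = 184 → ea b8.

eab8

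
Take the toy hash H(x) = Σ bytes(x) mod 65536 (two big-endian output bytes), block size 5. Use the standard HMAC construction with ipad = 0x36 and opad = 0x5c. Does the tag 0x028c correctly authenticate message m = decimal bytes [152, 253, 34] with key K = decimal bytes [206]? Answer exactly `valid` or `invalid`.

valid

Key decimal bytes [206] = ce is 1 byte ≤ B = 5; zero-pad to 5 bytes: K' = ce 00 00 00 00.
K' ⊕ ipad = f8 36 36 36 36; K' ⊕ opad = 92 5c 5c 5c 5c.
Inner hash: sum = 248+54+54+54+54+152+253+34 = 903 → 03 87.
Outer hash (recomputed tag): sum = 146+92+92+92+92+3+135 = 652 → 02 8c.
Recomputed tag = 028c; claimed = 028c → match.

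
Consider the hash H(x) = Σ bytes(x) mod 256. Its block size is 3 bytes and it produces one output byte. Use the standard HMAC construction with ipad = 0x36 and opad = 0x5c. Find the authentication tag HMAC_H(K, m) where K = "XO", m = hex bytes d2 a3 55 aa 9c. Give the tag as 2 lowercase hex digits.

Key "XO" = 58 4f is 2 bytes ≤ B = 3; zero-pad to 3 bytes: K' = 58 4f 00.
K' ⊕ ipad = 6e 79 36.  K' ⊕ opad = 04 13 5c.
Inner input = (K'⊕ipad) ∥ m = 6e 79 36 ∥ d2 a3 55 aa 9c.
Inner hash: sum = 110+121+54+210+163+85+170+156 = 1069; mod 256 = 45 → 2d.
Outer input = (K'⊕opad) ∥ inner = 04 13 5c ∥ 2d.
Outer hash (tag): sum = 4+19+92+45 = 160 → a0.

a0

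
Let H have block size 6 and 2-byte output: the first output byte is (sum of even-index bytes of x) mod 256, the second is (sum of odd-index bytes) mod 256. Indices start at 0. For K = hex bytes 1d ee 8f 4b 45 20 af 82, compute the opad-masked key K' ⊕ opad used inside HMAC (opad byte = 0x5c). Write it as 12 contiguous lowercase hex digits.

fc875c5c5c5c

Key hex bytes 1d ee 8f 4b 45 20 af 82 is 8 bytes > B = 6, so hash it first: H(key) = a0 db, then zero-pad to 6 bytes: K' = a0 db 00 00 00 00.
XOR each byte with 0x5c: a0⊕5c=fc, db⊕5c=87, 00⊕5c=5c, 00⊕5c=5c, 00⊕5c=5c, 00⊕5c=5c.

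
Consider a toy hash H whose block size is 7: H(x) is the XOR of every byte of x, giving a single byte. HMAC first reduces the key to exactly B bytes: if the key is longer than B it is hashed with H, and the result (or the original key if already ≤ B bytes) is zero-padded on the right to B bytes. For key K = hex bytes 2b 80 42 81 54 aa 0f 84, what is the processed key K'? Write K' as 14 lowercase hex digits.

1d000000000000

|K| = 8 > B = 7, so first hash the key.
H(K): XOR 2b⊕80⊕42⊕81⊕54⊕aa⊕0f⊕84 = 1d.
Zero-pad H(K) = 1d to 7 bytes: K' = 1d 00 00 00 00 00 00.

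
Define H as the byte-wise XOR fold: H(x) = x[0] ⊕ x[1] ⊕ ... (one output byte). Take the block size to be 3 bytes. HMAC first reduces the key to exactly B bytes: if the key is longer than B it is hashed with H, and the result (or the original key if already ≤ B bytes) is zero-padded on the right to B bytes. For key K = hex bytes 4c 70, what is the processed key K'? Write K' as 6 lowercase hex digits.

Key hex bytes 4c 70 is 2 bytes ≤ B = 3; zero-pad to 3 bytes: K' = 4c 70 00.

4c7000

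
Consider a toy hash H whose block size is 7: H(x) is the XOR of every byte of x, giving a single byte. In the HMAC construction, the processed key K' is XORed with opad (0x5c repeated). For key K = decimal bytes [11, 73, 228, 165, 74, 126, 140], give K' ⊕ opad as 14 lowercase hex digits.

Key decimal bytes [11, 73, 228, 165, 74, 126, 140] = 0b 49 e4 a5 4a 7e 8c is exactly B = 7 bytes: K' = 0b 49 e4 a5 4a 7e 8c.
XOR each byte with 0x5c: 0b⊕5c=57, 49⊕5c=15, e4⊕5c=b8, a5⊕5c=f9, 4a⊕5c=16, 7e⊕5c=22, 8c⊕5c=d0.

5715b8f91622d0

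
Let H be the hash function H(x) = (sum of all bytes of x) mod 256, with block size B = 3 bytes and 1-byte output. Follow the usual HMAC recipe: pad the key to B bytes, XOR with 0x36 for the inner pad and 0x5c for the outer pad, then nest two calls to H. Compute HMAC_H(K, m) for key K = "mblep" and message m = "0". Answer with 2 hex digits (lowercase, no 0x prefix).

Key "mblep" = 6d 62 6c 65 70 is 5 bytes > B = 3, so hash it first: H(key) = 10, then zero-pad to 3 bytes: K' = 10 00 00.
K' ⊕ ipad = 26 36 36.  K' ⊕ opad = 4c 5c 5c.
Inner input = (K'⊕ipad) ∥ m = 26 36 36 ∥ 30.
Inner hash: sum = 38+54+54+48 = 194 → c2.
Outer input = (K'⊕opad) ∥ inner = 4c 5c 5c ∥ c2.
Outer hash (tag): sum = 76+92+92+194 = 454; mod 256 = 198 → c6.

c6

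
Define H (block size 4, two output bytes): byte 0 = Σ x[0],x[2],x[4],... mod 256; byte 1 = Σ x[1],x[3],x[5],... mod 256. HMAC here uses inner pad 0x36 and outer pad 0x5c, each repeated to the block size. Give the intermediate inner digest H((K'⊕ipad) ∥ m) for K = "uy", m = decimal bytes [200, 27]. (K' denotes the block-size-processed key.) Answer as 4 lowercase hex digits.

Key "uy" = 75 79 is 2 bytes ≤ B = 4; zero-pad to 4 bytes: K' = 75 79 00 00.
K' ⊕ ipad = 43 4f 36 36.
Inner input = 43 4f 36 36 ∥ c8 1b.
Inner hash: even-index sum = 321 mod 256 = 65; odd-index sum = 160 mod 256 = 160 → 41 a0.

41a0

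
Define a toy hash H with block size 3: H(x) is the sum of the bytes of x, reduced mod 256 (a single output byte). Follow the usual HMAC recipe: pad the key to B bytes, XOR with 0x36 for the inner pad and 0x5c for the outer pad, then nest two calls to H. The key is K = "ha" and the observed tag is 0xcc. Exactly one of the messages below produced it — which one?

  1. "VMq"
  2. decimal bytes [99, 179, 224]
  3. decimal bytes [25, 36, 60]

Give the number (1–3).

Key "ha" = 68 61 is 2 bytes ≤ B = 3; zero-pad to 3 bytes: K' = 68 61 00.
K' ⊕ ipad = 5e 57 36; K' ⊕ opad = 34 3d 5c.
m1: inner = H(5e 57 36 56 4d 71) = ff; tag = H(34 3d 5c ff) = cc ← matches
m2: inner = H(5e 57 36 63 b3 e0) = e1; tag = H(34 3d 5c e1) = ae
m3: inner = H(5e 57 36 19 24 3c) = 64; tag = H(34 3d 5c 64) = 31

1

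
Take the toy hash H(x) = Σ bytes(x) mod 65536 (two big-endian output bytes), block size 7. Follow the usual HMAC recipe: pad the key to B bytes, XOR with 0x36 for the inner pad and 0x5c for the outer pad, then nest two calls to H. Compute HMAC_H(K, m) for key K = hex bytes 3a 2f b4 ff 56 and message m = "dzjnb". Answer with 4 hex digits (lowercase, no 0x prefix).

Key hex bytes 3a 2f b4 ff 56 is 5 bytes ≤ B = 7; zero-pad to 7 bytes: K' = 3a 2f b4 ff 56 00 00.
K' ⊕ ipad = 0c 19 82 c9 60 36 36.  K' ⊕ opad = 66 73 e8 a3 0a 5c 5c.
Inner input = (K'⊕ipad) ∥ m = 0c 19 82 c9 60 36 36 ∥ 64 7a 6a 6e 62.
Inner hash: sum = 12+25+130+201+96+54+54+100+122+106+110+98 = 1108 → 04 54.
Outer input = (K'⊕opad) ∥ inner = 66 73 e8 a3 0a 5c 5c ∥ 04 54.
Outer hash (tag): sum = 102+115+232+163+10+92+92+4+84 = 894 → 03 7e.

037e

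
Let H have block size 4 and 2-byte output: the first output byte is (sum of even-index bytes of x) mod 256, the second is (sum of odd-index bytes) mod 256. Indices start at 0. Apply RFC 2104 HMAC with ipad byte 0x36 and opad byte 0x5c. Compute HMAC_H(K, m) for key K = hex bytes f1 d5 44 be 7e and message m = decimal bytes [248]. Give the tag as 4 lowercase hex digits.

fe06

Key hex bytes f1 d5 44 be 7e is 5 bytes > B = 4, so hash it first: H(key) = b3 93, then zero-pad to 4 bytes: K' = b3 93 00 00.
K' ⊕ ipad = 85 a5 36 36.  K' ⊕ opad = ef cf 5c 5c.
Inner input = (K'⊕ipad) ∥ m = 85 a5 36 36 ∥ f8.
Inner hash: even-index sum = 435 mod 256 = 179; odd-index sum = 219 mod 256 = 219 → b3 db.
Outer input = (K'⊕opad) ∥ inner = ef cf 5c 5c ∥ b3 db.
Outer hash (tag): even-index sum = 510 mod 256 = 254; odd-index sum = 518 mod 256 = 6 → fe 06.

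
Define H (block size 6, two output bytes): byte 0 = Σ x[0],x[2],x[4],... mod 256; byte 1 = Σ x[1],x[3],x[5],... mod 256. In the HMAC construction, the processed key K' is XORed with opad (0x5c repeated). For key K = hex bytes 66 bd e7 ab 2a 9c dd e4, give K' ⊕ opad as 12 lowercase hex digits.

08b45c5c5c5c

Key hex bytes 66 bd e7 ab 2a 9c dd e4 is 8 bytes > B = 6, so hash it first: H(key) = 54 e8, then zero-pad to 6 bytes: K' = 54 e8 00 00 00 00.
XOR each byte with 0x5c: 54⊕5c=08, e8⊕5c=b4, 00⊕5c=5c, 00⊕5c=5c, 00⊕5c=5c, 00⊕5c=5c.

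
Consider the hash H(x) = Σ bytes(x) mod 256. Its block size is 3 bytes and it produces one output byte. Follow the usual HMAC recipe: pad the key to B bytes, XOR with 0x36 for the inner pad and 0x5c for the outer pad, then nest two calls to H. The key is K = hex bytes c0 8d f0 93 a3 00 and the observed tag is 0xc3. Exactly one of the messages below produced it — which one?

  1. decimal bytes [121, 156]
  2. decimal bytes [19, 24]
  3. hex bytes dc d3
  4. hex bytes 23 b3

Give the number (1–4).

Key hex bytes c0 8d f0 93 a3 00 is 6 bytes > B = 3, so hash it first: H(key) = 73, then zero-pad to 3 bytes: K' = 73 00 00.
K' ⊕ ipad = 45 36 36; K' ⊕ opad = 2f 5c 5c.
m1: inner = H(45 36 36 79 9c) = c6; tag = H(2f 5c 5c c6) = ad
m2: inner = H(45 36 36 13 18) = dc; tag = H(2f 5c 5c dc) = c3 ← matches
m3: inner = H(45 36 36 dc d3) = 60; tag = H(2f 5c 5c 60) = 47
m4: inner = H(45 36 36 23 b3) = 87; tag = H(2f 5c 5c 87) = 6e

2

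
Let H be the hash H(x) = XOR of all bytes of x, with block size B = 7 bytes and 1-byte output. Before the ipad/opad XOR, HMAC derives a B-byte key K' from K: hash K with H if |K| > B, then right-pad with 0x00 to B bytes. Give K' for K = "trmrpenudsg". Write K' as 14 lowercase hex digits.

67000000000000

|K| = 11 > B = 7, so first hash the key.
H(K): XOR 74⊕72⊕6d⊕72⊕70⊕65⊕6e⊕75⊕64⊕73⊕67 = 67.
Zero-pad H(K) = 67 to 7 bytes: K' = 67 00 00 00 00 00 00.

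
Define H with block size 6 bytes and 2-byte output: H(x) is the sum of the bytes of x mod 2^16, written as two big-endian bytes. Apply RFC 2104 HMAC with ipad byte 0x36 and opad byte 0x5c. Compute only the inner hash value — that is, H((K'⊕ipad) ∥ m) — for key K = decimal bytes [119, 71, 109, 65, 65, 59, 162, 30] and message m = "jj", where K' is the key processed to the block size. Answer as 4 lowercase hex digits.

027e

Key decimal bytes [119, 71, 109, 65, 65, 59, 162, 30] = 77 47 6d 41 41 3b a2 1e is 8 bytes > B = 6, so hash it first: H(key) = 02 a8, then zero-pad to 6 bytes: K' = 02 a8 00 00 00 00.
K' ⊕ ipad = 34 9e 36 36 36 36.
Inner input = 34 9e 36 36 36 36 ∥ 6a 6a.
Inner hash: sum = 52+158+54+54+54+54+106+106 = 638 → 02 7e.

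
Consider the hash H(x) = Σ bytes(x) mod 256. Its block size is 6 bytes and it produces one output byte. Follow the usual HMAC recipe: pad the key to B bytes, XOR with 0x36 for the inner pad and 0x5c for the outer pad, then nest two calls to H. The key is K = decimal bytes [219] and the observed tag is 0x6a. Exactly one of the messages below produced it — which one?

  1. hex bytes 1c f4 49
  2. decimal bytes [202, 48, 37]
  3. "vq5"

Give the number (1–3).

Key decimal bytes [219] = db is 1 byte ≤ B = 6; zero-pad to 6 bytes: K' = db 00 00 00 00 00.
K' ⊕ ipad = ed 36 36 36 36 36; K' ⊕ opad = 87 5c 5c 5c 5c 5c.
m1: inner = H(ed 36 36 36 36 36 1c f4 49) = 54; tag = H(87 5c 5c 5c 5c 5c 54) = a7
m2: inner = H(ed 36 36 36 36 36 ca 30 25) = 1a; tag = H(87 5c 5c 5c 5c 5c 1a) = 6d
m3: inner = H(ed 36 36 36 36 36 76 71 35) = 17; tag = H(87 5c 5c 5c 5c 5c 17) = 6a ← matches

3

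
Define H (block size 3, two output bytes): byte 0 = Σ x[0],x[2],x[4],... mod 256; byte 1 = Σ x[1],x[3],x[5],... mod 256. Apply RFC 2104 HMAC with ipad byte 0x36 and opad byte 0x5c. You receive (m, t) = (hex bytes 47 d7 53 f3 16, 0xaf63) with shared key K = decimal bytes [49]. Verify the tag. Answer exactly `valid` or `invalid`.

valid

Key decimal bytes [49] = 31 is 1 byte ≤ B = 3; zero-pad to 3 bytes: K' = 31 00 00.
K' ⊕ ipad = 07 36 36; K' ⊕ opad = 6d 5c 5c.
Inner hash: even-index sum = 519 mod 256 = 7; odd-index sum = 230 mod 256 = 230 → 07 e6.
Outer hash (recomputed tag): even-index sum = 431 mod 256 = 175; odd-index sum = 99 mod 256 = 99 → af 63.
Recomputed tag = af63; claimed = af63 → match.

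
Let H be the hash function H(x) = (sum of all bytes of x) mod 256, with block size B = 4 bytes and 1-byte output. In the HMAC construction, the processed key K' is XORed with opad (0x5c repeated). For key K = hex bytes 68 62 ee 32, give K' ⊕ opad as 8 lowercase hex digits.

Key hex bytes 68 62 ee 32 is exactly B = 4 bytes: K' = 68 62 ee 32.
XOR each byte with 0x5c: 68⊕5c=34, 62⊕5c=3e, ee⊕5c=b2, 32⊕5c=6e.

343eb26e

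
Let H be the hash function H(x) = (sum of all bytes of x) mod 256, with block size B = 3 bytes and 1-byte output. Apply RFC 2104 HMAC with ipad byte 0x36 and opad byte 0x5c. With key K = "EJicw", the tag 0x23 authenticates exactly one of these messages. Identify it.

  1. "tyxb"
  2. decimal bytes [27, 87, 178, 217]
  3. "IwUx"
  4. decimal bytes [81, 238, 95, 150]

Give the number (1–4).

Key "EJicw" = 45 4a 69 63 77 is 5 bytes > B = 3, so hash it first: H(key) = d2, then zero-pad to 3 bytes: K' = d2 00 00.
K' ⊕ ipad = e4 36 36; K' ⊕ opad = 8e 5c 5c.
m1: inner = H(e4 36 36 74 79 78 62) = 17; tag = H(8e 5c 5c 17) = 5d
m2: inner = H(e4 36 36 1b 57 b2 d9) = 4d; tag = H(8e 5c 5c 4d) = 93
m3: inner = H(e4 36 36 49 77 55 78) = dd; tag = H(8e 5c 5c dd) = 23 ← matches
m4: inner = H(e4 36 36 51 ee 5f 96) = 84; tag = H(8e 5c 5c 84) = ca

3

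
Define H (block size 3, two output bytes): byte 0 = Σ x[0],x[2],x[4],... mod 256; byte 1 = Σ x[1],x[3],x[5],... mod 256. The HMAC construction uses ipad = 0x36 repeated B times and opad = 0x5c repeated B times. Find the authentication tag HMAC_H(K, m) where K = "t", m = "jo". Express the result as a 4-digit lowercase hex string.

2443

Key "t" = 74 is 1 byte ≤ B = 3; zero-pad to 3 bytes: K' = 74 00 00.
K' ⊕ ipad = 42 36 36.  K' ⊕ opad = 28 5c 5c.
Inner input = (K'⊕ipad) ∥ m = 42 36 36 ∥ 6a 6f.
Inner hash: even-index sum = 231 mod 256 = 231; odd-index sum = 160 mod 256 = 160 → e7 a0.
Outer input = (K'⊕opad) ∥ inner = 28 5c 5c ∥ e7 a0.
Outer hash (tag): even-index sum = 292 mod 256 = 36; odd-index sum = 323 mod 256 = 67 → 24 43.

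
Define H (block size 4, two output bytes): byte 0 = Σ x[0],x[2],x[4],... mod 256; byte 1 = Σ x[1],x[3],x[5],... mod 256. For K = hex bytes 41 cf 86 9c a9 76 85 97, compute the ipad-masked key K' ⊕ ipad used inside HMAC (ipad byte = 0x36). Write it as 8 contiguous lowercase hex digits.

c34e3636

Key hex bytes 41 cf 86 9c a9 76 85 97 is 8 bytes > B = 4, so hash it first: H(key) = f5 78, then zero-pad to 4 bytes: K' = f5 78 00 00.
XOR each byte with 0x36: f5⊕36=c3, 78⊕36=4e, 00⊕36=36, 00⊕36=36.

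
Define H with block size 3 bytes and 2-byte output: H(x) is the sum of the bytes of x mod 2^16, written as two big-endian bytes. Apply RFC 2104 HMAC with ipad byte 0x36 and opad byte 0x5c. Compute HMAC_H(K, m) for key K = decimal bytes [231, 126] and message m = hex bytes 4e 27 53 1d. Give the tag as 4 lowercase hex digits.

016f

Key decimal bytes [231, 126] = e7 7e is 2 bytes ≤ B = 3; zero-pad to 3 bytes: K' = e7 7e 00.
K' ⊕ ipad = d1 48 36.  K' ⊕ opad = bb 22 5c.
Inner input = (K'⊕ipad) ∥ m = d1 48 36 ∥ 4e 27 53 1d.
Inner hash: sum = 209+72+54+78+39+83+29 = 564 → 02 34.
Outer input = (K'⊕opad) ∥ inner = bb 22 5c ∥ 02 34.
Outer hash (tag): sum = 187+34+92+2+52 = 367 → 01 6f.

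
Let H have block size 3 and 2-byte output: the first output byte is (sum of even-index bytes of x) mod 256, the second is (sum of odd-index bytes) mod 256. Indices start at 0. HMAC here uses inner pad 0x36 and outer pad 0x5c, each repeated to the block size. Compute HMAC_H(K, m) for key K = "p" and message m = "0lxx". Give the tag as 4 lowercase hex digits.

Key "p" = 70 is 1 byte ≤ B = 3; zero-pad to 3 bytes: K' = 70 00 00.
K' ⊕ ipad = 46 36 36.  K' ⊕ opad = 2c 5c 5c.
Inner input = (K'⊕ipad) ∥ m = 46 36 36 ∥ 30 6c 78 78.
Inner hash: even-index sum = 352 mod 256 = 96; odd-index sum = 222 mod 256 = 222 → 60 de.
Outer input = (K'⊕opad) ∥ inner = 2c 5c 5c ∥ 60 de.
Outer hash (tag): even-index sum = 358 mod 256 = 102; odd-index sum = 188 mod 256 = 188 → 66 bc.

66bc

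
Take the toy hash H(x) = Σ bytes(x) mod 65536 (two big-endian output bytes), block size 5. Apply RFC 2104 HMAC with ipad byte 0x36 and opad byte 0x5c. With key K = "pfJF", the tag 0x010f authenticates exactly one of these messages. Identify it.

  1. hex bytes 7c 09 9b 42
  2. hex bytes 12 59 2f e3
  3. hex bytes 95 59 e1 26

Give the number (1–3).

1

Key "pfJF" = 70 66 4a 46 is 4 bytes ≤ B = 5; zero-pad to 5 bytes: K' = 70 66 4a 46 00.
K' ⊕ ipad = 46 50 7c 70 36; K' ⊕ opad = 2c 3a 16 1a 5c.
m1: inner = H(46 50 7c 70 36 7c 09 9b 42) = 03 1a; tag = H(2c 3a 16 1a 5c 03 1a) = 010f ← matches
m2: inner = H(46 50 7c 70 36 12 59 2f e3) = 03 35; tag = H(2c 3a 16 1a 5c 03 35) = 012a
m3: inner = H(46 50 7c 70 36 95 59 e1 26) = 03 ad; tag = H(2c 3a 16 1a 5c 03 ad) = 01a2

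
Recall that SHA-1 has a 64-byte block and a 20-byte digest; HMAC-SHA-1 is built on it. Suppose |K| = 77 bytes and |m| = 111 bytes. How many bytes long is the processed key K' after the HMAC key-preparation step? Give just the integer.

Key is 77 > 64 bytes, so it is hashed to 20 bytes then zero-padded to 64: |K'| = 64.

64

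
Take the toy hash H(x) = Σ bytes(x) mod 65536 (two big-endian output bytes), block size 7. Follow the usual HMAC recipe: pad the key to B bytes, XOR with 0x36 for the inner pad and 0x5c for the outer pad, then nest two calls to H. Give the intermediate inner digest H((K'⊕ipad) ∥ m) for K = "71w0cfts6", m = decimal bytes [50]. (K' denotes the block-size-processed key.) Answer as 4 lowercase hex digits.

Key "71w0cfts6" = 37 31 77 30 63 66 74 73 36 is 9 bytes > B = 7, so hash it first: H(key) = 02 f5, then zero-pad to 7 bytes: K' = 02 f5 00 00 00 00 00.
K' ⊕ ipad = 34 c3 36 36 36 36 36.
Inner input = 34 c3 36 36 36 36 36 ∥ 32.
Inner hash: sum = 52+195+54+54+54+54+54+50 = 567 → 02 37.

0237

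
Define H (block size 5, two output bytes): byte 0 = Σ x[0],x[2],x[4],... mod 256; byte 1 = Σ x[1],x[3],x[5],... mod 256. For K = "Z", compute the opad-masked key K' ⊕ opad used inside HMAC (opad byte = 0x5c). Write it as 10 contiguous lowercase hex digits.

Key "Z" = 5a is 1 byte ≤ B = 5; zero-pad to 5 bytes: K' = 5a 00 00 00 00.
XOR each byte with 0x5c: 5a⊕5c=06, 00⊕5c=5c, 00⊕5c=5c, 00⊕5c=5c, 00⊕5c=5c.

065c5c5c5c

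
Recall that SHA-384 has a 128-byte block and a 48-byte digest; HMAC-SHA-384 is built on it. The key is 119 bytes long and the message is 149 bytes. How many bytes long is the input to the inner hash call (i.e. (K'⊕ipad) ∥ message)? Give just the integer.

Key is 119 ≤ 128 bytes, zero-padded: |K'| = 128.
Inner input = (K'⊕ipad) ∥ m → 128 + 149 = 277 bytes.

277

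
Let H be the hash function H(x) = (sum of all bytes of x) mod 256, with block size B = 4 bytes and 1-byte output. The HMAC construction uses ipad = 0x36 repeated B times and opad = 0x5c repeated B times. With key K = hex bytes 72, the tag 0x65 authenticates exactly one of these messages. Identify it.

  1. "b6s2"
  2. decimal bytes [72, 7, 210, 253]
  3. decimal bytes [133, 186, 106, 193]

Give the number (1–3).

Key hex bytes 72 is 1 byte ≤ B = 4; zero-pad to 4 bytes: K' = 72 00 00 00.
K' ⊕ ipad = 44 36 36 36; K' ⊕ opad = 2e 5c 5c 5c.
m1: inner = H(44 36 36 36 62 36 73 32) = 23; tag = H(2e 5c 5c 5c 23) = 65 ← matches
m2: inner = H(44 36 36 36 48 07 d2 fd) = 04; tag = H(2e 5c 5c 5c 04) = 46
m3: inner = H(44 36 36 36 85 ba 6a c1) = 50; tag = H(2e 5c 5c 5c 50) = 92

1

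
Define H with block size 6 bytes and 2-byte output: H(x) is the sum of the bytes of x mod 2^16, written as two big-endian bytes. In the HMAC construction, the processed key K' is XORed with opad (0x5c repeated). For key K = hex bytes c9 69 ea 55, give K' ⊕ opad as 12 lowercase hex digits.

Key hex bytes c9 69 ea 55 is 4 bytes ≤ B = 6; zero-pad to 6 bytes: K' = c9 69 ea 55 00 00.
XOR each byte with 0x5c: c9⊕5c=95, 69⊕5c=35, ea⊕5c=b6, 55⊕5c=09, 00⊕5c=5c, 00⊕5c=5c.

9535b6095c5c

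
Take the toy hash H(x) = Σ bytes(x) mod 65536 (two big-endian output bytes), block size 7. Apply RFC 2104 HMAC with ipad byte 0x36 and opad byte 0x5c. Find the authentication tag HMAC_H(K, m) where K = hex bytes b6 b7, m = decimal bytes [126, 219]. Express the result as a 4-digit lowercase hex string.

Key hex bytes b6 b7 is 2 bytes ≤ B = 7; zero-pad to 7 bytes: K' = b6 b7 00 00 00 00 00.
K' ⊕ ipad = 80 81 36 36 36 36 36.  K' ⊕ opad = ea eb 5c 5c 5c 5c 5c.
Inner input = (K'⊕ipad) ∥ m = 80 81 36 36 36 36 36 ∥ 7e db.
Inner hash: sum = 128+129+54+54+54+54+54+126+219 = 872 → 03 68.
Outer input = (K'⊕opad) ∥ inner = ea eb 5c 5c 5c 5c 5c ∥ 03 68.
Outer hash (tag): sum = 234+235+92+92+92+92+92+3+104 = 1036 → 04 0c.

040c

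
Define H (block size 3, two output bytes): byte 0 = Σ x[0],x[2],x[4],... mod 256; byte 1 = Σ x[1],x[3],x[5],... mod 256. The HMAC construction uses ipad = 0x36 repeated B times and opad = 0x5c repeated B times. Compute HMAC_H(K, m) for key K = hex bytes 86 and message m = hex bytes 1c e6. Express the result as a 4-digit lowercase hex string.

8828

Key hex bytes 86 is 1 byte ≤ B = 3; zero-pad to 3 bytes: K' = 86 00 00.
K' ⊕ ipad = b0 36 36.  K' ⊕ opad = da 5c 5c.
Inner input = (K'⊕ipad) ∥ m = b0 36 36 ∥ 1c e6.
Inner hash: even-index sum = 460 mod 256 = 204; odd-index sum = 82 mod 256 = 82 → cc 52.
Outer input = (K'⊕opad) ∥ inner = da 5c 5c ∥ cc 52.
Outer hash (tag): even-index sum = 392 mod 256 = 136; odd-index sum = 296 mod 256 = 40 → 88 28.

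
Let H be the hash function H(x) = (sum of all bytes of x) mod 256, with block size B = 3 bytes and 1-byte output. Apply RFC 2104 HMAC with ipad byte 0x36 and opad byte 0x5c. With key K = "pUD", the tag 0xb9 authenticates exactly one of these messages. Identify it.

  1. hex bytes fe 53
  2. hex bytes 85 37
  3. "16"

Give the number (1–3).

Key "pUD" = 70 55 44 is exactly B = 3 bytes: K' = 70 55 44.
K' ⊕ ipad = 46 63 72; K' ⊕ opad = 2c 09 18.
m1: inner = H(46 63 72 fe 53) = 6c; tag = H(2c 09 18 6c) = b9 ← matches
m2: inner = H(46 63 72 85 37) = d7; tag = H(2c 09 18 d7) = 24
m3: inner = H(46 63 72 31 36) = 82; tag = H(2c 09 18 82) = cf

1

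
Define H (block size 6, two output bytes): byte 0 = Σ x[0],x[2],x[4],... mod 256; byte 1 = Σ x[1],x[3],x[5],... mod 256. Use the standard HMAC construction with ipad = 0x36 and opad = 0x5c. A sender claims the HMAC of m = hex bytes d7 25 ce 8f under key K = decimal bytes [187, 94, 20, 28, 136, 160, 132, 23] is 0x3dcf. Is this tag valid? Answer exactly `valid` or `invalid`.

Key decimal bytes [187, 94, 20, 28, 136, 160, 132, 23] = bb 5e 14 1c 88 a0 84 17 is 8 bytes > B = 6, so hash it first: H(key) = db 31, then zero-pad to 6 bytes: K' = db 31 00 00 00 00.
K' ⊕ ipad = ed 07 36 36 36 36; K' ⊕ opad = 87 6d 5c 5c 5c 5c.
Inner hash: even-index sum = 766 mod 256 = 254; odd-index sum = 295 mod 256 = 39 → fe 27.
Outer hash (recomputed tag): even-index sum = 573 mod 256 = 61; odd-index sum = 332 mod 256 = 76 → 3d 4c.
Recomputed tag = 3d4c; claimed = 3dcf → mismatch.

invalid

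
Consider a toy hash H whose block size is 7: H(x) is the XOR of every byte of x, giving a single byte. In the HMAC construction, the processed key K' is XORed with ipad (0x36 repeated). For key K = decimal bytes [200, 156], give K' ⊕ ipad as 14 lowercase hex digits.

feaa3636363636

Key decimal bytes [200, 156] = c8 9c is 2 bytes ≤ B = 7; zero-pad to 7 bytes: K' = c8 9c 00 00 00 00 00.
XOR each byte with 0x36: c8⊕36=fe, 9c⊕36=aa, 00⊕36=36, 00⊕36=36, 00⊕36=36, 00⊕36=36, 00⊕36=36.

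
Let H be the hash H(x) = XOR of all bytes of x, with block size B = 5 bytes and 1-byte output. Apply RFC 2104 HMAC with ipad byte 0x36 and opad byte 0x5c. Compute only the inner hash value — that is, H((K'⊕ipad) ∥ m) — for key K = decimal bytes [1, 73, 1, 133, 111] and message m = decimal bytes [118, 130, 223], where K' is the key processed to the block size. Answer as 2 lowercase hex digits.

Key decimal bytes [1, 73, 1, 133, 111] = 01 49 01 85 6f is exactly B = 5 bytes: K' = 01 49 01 85 6f.
K' ⊕ ipad = 37 7f 37 b3 59.
Inner input = 37 7f 37 b3 59 ∥ 76 82 df.
Inner hash: XOR 37⊕7f⊕37⊕b3⊕59⊕76⊕82⊕df = be.

be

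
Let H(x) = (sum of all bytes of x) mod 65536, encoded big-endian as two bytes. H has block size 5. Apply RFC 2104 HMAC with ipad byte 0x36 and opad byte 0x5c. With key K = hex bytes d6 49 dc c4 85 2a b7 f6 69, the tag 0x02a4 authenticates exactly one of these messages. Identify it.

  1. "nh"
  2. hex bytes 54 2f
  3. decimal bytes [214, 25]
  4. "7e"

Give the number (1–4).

Key hex bytes d6 49 dc c4 85 2a b7 f6 69 is 9 bytes > B = 5, so hash it first: H(key) = 05 84, then zero-pad to 5 bytes: K' = 05 84 00 00 00.
K' ⊕ ipad = 33 b2 36 36 36; K' ⊕ opad = 59 d8 5c 5c 5c.
m1: inner = H(33 b2 36 36 36 6e 68) = 02 5d; tag = H(59 d8 5c 5c 5c 02 5d) = 02a4 ← matches
m2: inner = H(33 b2 36 36 36 54 2f) = 02 0a; tag = H(59 d8 5c 5c 5c 02 0a) = 0251
m3: inner = H(33 b2 36 36 36 d6 19) = 02 76; tag = H(59 d8 5c 5c 5c 02 76) = 02bd
m4: inner = H(33 b2 36 36 36 37 65) = 02 23; tag = H(59 d8 5c 5c 5c 02 23) = 026a

1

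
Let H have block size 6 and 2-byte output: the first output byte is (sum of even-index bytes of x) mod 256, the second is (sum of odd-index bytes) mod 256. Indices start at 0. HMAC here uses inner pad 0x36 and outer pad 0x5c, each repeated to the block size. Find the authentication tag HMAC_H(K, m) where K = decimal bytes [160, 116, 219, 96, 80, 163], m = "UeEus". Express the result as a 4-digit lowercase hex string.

Key decimal bytes [160, 116, 219, 96, 80, 163] = a0 74 db 60 50 a3 is exactly B = 6 bytes: K' = a0 74 db 60 50 a3.
K' ⊕ ipad = 96 42 ed 56 66 95.  K' ⊕ opad = fc 28 87 3c 0c ff.
Inner input = (K'⊕ipad) ∥ m = 96 42 ed 56 66 95 ∥ 55 65 45 75 73.
Inner hash: even-index sum = 758 mod 256 = 246; odd-index sum = 519 mod 256 = 7 → f6 07.
Outer input = (K'⊕opad) ∥ inner = fc 28 87 3c 0c ff ∥ f6 07.
Outer hash (tag): even-index sum = 645 mod 256 = 133; odd-index sum = 362 mod 256 = 106 → 85 6a.

856a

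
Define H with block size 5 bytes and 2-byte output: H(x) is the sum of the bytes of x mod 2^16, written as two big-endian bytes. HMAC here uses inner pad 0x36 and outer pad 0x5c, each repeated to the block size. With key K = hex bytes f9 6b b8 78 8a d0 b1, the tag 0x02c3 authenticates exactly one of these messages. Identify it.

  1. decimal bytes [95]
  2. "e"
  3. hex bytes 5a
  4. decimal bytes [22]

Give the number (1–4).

4

Key hex bytes f9 6b b8 78 8a d0 b1 is 7 bytes > B = 5, so hash it first: H(key) = 04 9f, then zero-pad to 5 bytes: K' = 04 9f 00 00 00.
K' ⊕ ipad = 32 a9 36 36 36; K' ⊕ opad = 58 c3 5c 5c 5c.
m1: inner = H(32 a9 36 36 36 5f) = 01 dc; tag = H(58 c3 5c 5c 5c 01 dc) = 030c
m2: inner = H(32 a9 36 36 36 65) = 01 e2; tag = H(58 c3 5c 5c 5c 01 e2) = 0312
m3: inner = H(32 a9 36 36 36 5a) = 01 d7; tag = H(58 c3 5c 5c 5c 01 d7) = 0307
m4: inner = H(32 a9 36 36 36 16) = 01 93; tag = H(58 c3 5c 5c 5c 01 93) = 02c3 ← matches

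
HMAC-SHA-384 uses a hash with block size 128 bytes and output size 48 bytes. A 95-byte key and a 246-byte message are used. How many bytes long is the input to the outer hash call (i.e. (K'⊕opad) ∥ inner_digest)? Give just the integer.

Key is 95 ≤ 128 bytes, zero-padded: |K'| = 128.
Outer input = (K'⊕opad) ∥ H(inner) → 128 + 48 = 176 bytes.

176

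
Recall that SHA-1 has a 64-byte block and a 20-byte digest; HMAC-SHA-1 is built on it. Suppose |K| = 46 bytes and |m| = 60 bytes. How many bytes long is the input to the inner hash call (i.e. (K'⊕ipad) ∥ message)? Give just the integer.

124

Key is 46 ≤ 64 bytes, zero-padded: |K'| = 64.
Inner input = (K'⊕ipad) ∥ m → 64 + 60 = 124 bytes.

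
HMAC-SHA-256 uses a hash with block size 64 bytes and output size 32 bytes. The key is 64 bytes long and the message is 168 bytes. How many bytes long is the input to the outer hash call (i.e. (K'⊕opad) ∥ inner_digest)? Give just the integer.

Key is 64 ≤ 64 bytes, zero-padded: |K'| = 64.
Outer input = (K'⊕opad) ∥ H(inner) → 64 + 32 = 96 bytes.

96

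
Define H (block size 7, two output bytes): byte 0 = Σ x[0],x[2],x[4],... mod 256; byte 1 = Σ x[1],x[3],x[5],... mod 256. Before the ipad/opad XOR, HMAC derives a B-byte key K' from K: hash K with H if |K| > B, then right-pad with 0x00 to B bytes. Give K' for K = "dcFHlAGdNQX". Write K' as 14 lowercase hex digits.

03a10000000000

|K| = 11 > B = 7, so first hash the key.
H(K): even-index sum = 515 mod 256 = 3; odd-index sum = 417 mod 256 = 161 → 03 a1.
Zero-pad H(K) = 03 a1 to 7 bytes: K' = 03 a1 00 00 00 00 00.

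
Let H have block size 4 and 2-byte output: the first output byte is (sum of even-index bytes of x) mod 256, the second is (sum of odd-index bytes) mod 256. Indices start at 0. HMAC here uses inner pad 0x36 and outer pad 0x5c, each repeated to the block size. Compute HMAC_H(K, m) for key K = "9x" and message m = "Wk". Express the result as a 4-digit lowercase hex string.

Key "9x" = 39 78 is 2 bytes ≤ B = 4; zero-pad to 4 bytes: K' = 39 78 00 00.
K' ⊕ ipad = 0f 4e 36 36.  K' ⊕ opad = 65 24 5c 5c.
Inner input = (K'⊕ipad) ∥ m = 0f 4e 36 36 ∥ 57 6b.
Inner hash: even-index sum = 156 mod 256 = 156; odd-index sum = 239 mod 256 = 239 → 9c ef.
Outer input = (K'⊕opad) ∥ inner = 65 24 5c 5c ∥ 9c ef.
Outer hash (tag): even-index sum = 349 mod 256 = 93; odd-index sum = 367 mod 256 = 111 → 5d 6f.

5d6f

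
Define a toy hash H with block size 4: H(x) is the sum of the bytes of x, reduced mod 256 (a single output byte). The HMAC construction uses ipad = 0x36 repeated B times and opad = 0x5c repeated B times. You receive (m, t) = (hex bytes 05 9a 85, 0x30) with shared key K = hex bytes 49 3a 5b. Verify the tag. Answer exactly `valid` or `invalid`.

Key hex bytes 49 3a 5b is 3 bytes ≤ B = 4; zero-pad to 4 bytes: K' = 49 3a 5b 00.
K' ⊕ ipad = 7f 0c 6d 36; K' ⊕ opad = 15 66 07 5c.
Inner hash: sum = 127+12+109+54+5+154+133 = 594; mod 256 = 82 → 52.
Outer hash (recomputed tag): sum = 21+102+7+92+82 = 304; mod 256 = 48 → 30.
Recomputed tag = 30; claimed = 30 → match.

valid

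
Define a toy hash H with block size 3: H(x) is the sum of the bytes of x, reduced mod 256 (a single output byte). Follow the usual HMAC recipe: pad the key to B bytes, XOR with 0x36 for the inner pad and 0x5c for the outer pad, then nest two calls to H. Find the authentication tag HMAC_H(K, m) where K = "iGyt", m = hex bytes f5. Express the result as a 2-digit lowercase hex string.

Key "iGyt" = 69 47 79 74 is 4 bytes > B = 3, so hash it first: H(key) = 9d, then zero-pad to 3 bytes: K' = 9d 00 00.
K' ⊕ ipad = ab 36 36.  K' ⊕ opad = c1 5c 5c.
Inner input = (K'⊕ipad) ∥ m = ab 36 36 ∥ f5.
Inner hash: sum = 171+54+54+245 = 524; mod 256 = 12 → 0c.
Outer input = (K'⊕opad) ∥ inner = c1 5c 5c ∥ 0c.
Outer hash (tag): sum = 193+92+92+12 = 389; mod 256 = 133 → 85.

85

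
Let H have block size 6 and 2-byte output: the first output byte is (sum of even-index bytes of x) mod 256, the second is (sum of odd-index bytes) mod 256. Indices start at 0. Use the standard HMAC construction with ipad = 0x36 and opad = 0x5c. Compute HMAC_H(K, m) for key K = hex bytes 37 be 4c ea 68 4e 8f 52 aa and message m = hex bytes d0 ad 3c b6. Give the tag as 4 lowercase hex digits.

ba19

Key hex bytes 37 be 4c ea 68 4e 8f 52 aa is 9 bytes > B = 6, so hash it first: H(key) = 24 48, then zero-pad to 6 bytes: K' = 24 48 00 00 00 00.
K' ⊕ ipad = 12 7e 36 36 36 36.  K' ⊕ opad = 78 14 5c 5c 5c 5c.
Inner input = (K'⊕ipad) ∥ m = 12 7e 36 36 36 36 ∥ d0 ad 3c b6.
Inner hash: even-index sum = 394 mod 256 = 138; odd-index sum = 589 mod 256 = 77 → 8a 4d.
Outer input = (K'⊕opad) ∥ inner = 78 14 5c 5c 5c 5c ∥ 8a 4d.
Outer hash (tag): even-index sum = 442 mod 256 = 186; odd-index sum = 281 mod 256 = 25 → ba 19.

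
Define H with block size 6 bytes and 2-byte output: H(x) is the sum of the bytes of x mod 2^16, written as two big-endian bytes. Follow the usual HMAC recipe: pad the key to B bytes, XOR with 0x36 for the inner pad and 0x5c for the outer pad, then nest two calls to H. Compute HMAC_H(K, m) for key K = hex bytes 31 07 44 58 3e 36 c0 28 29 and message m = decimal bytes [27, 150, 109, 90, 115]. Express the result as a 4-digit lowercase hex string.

023c

Key hex bytes 31 07 44 58 3e 36 c0 28 29 is 9 bytes > B = 6, so hash it first: H(key) = 02 59, then zero-pad to 6 bytes: K' = 02 59 00 00 00 00.
K' ⊕ ipad = 34 6f 36 36 36 36.  K' ⊕ opad = 5e 05 5c 5c 5c 5c.
Inner input = (K'⊕ipad) ∥ m = 34 6f 36 36 36 36 ∥ 1b 96 6d 5a 73.
Inner hash: sum = 52+111+54+54+54+54+27+150+109+90+115 = 870 → 03 66.
Outer input = (K'⊕opad) ∥ inner = 5e 05 5c 5c 5c 5c ∥ 03 66.
Outer hash (tag): sum = 94+5+92+92+92+92+3+102 = 572 → 02 3c.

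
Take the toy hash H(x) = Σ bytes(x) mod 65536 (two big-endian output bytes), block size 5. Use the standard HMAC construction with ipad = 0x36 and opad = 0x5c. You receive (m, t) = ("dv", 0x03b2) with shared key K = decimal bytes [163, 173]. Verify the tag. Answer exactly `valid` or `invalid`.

valid

Key decimal bytes [163, 173] = a3 ad is 2 bytes ≤ B = 5; zero-pad to 5 bytes: K' = a3 ad 00 00 00.
K' ⊕ ipad = 95 9b 36 36 36; K' ⊕ opad = ff f1 5c 5c 5c.
Inner hash: sum = 149+155+54+54+54+100+118 = 684 → 02 ac.
Outer hash (recomputed tag): sum = 255+241+92+92+92+2+172 = 946 → 03 b2.
Recomputed tag = 03b2; claimed = 03b2 → match.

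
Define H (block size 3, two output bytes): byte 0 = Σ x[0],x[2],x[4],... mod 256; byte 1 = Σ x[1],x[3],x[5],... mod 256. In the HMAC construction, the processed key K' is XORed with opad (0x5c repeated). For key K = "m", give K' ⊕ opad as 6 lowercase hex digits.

315c5c

Key "m" = 6d is 1 byte ≤ B = 3; zero-pad to 3 bytes: K' = 6d 00 00.
XOR each byte with 0x5c: 6d⊕5c=31, 00⊕5c=5c, 00⊕5c=5c.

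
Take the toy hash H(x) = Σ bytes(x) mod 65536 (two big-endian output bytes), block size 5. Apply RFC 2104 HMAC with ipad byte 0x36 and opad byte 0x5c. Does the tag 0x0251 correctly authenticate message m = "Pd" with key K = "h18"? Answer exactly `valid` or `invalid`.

Key "h18" = 68 31 38 is 3 bytes ≤ B = 5; zero-pad to 5 bytes: K' = 68 31 38 00 00.
K' ⊕ ipad = 5e 07 0e 36 36; K' ⊕ opad = 34 6d 64 5c 5c.
Inner hash: sum = 94+7+14+54+54+80+100 = 403 → 01 93.
Outer hash (recomputed tag): sum = 52+109+100+92+92+1+147 = 593 → 02 51.
Recomputed tag = 0251; claimed = 0251 → match.

valid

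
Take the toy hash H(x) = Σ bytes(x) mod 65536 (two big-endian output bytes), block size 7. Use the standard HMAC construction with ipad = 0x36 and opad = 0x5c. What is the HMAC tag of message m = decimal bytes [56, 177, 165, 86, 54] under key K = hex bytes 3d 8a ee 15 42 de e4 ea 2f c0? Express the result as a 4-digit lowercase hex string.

040f

Key hex bytes 3d 8a ee 15 42 de e4 ea 2f c0 is 10 bytes > B = 7, so hash it first: H(key) = 05 a7, then zero-pad to 7 bytes: K' = 05 a7 00 00 00 00 00.
K' ⊕ ipad = 33 91 36 36 36 36 36.  K' ⊕ opad = 59 fb 5c 5c 5c 5c 5c.
Inner input = (K'⊕ipad) ∥ m = 33 91 36 36 36 36 36 ∥ 38 b1 a5 56 36.
Inner hash: sum = 51+145+54+54+54+54+54+56+177+165+86+54 = 1004 → 03 ec.
Outer input = (K'⊕opad) ∥ inner = 59 fb 5c 5c 5c 5c 5c ∥ 03 ec.
Outer hash (tag): sum = 89+251+92+92+92+92+92+3+236 = 1039 → 04 0f.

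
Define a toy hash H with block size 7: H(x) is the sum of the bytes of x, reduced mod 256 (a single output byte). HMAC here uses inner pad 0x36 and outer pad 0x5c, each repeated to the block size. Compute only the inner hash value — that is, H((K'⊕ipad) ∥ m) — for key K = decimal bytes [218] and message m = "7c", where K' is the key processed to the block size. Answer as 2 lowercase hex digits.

Key decimal bytes [218] = da is 1 byte ≤ B = 7; zero-pad to 7 bytes: K' = da 00 00 00 00 00 00.
K' ⊕ ipad = ec 36 36 36 36 36 36.
Inner input = ec 36 36 36 36 36 36 ∥ 37 63.
Inner hash: sum = 236+54+54+54+54+54+54+55+99 = 714; mod 256 = 202 → ca.

ca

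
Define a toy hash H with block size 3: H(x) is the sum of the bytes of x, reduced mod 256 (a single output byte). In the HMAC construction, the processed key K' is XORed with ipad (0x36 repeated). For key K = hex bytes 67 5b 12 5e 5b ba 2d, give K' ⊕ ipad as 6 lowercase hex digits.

423636

Key hex bytes 67 5b 12 5e 5b ba 2d is 7 bytes > B = 3, so hash it first: H(key) = 74, then zero-pad to 3 bytes: K' = 74 00 00.
XOR each byte with 0x36: 74⊕36=42, 00⊕36=36, 00⊕36=36.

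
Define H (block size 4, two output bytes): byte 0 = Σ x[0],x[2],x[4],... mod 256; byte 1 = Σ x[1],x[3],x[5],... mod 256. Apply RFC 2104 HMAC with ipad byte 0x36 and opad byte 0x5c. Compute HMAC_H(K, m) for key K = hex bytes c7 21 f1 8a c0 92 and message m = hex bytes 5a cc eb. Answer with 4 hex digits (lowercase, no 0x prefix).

Key hex bytes c7 21 f1 8a c0 92 is 6 bytes > B = 4, so hash it first: H(key) = 78 3d, then zero-pad to 4 bytes: K' = 78 3d 00 00.
K' ⊕ ipad = 4e 0b 36 36.  K' ⊕ opad = 24 61 5c 5c.
Inner input = (K'⊕ipad) ∥ m = 4e 0b 36 36 ∥ 5a cc eb.
Inner hash: even-index sum = 457 mod 256 = 201; odd-index sum = 269 mod 256 = 13 → c9 0d.
Outer input = (K'⊕opad) ∥ inner = 24 61 5c 5c ∥ c9 0d.
Outer hash (tag): even-index sum = 329 mod 256 = 73; odd-index sum = 202 mod 256 = 202 → 49 ca.

49ca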